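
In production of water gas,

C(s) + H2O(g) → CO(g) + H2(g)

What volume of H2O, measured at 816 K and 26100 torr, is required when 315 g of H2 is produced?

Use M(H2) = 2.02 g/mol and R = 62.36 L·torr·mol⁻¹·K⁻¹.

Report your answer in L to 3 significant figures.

n(H2) = 315.0 / 2.02 = 155.9 mol
n(H2O) = (1/1) × 155.9 = 155.9 mol
V = nRT/P = 155.9 × 62.36 × 816 / 26100 = 303.9 L

304 L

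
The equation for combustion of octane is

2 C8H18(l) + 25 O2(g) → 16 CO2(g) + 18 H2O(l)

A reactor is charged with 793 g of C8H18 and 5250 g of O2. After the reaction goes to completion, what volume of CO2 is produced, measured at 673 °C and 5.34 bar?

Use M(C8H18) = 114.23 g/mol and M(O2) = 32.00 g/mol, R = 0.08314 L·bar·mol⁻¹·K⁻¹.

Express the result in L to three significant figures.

n(C8H18) = 793 / 114.23 = 6.942 mol
n(O2) = 5250 / 32.00 = 164.1 mol
For 6.942 mol C8H18, stoichiometry requires (25/2) × 6.942 = 86.78 mol O2; 164.1 mol is available, so C8H18 is limiting.
n(CO2) = (16/2) × 6.942 = 55.54 mol
V(CO2) = nRT/P = 55.54 × 0.08314 × 946.15 / 5.34 = 818.2 L

818 L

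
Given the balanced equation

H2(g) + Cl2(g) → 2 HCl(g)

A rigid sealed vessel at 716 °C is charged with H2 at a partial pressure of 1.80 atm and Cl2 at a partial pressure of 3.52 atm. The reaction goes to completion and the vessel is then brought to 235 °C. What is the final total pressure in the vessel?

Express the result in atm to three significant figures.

2.73 atm

Because the vessel is rigid and T is held at 716 °C, work the stoichiometry in partial pressures (P_i = n_iRT/V).
P(Cl2) required for 1.80 atm of H2 = (1/1) × 1.80 = 1.800 atm; available 3.52 atm, so H2 is limiting.
P(Cl2) remaining = 3.52 − (1/1) × 1.80 = 1.720 atm
P(gaseous products) = (2)/1 × 1.80 = 3.600 atm
P_total at 716 °C = 1.720 + 3.600 = 5.320 atm
Scaling to 235 °C: P = 5.320 × 508.15/989.15 = 2.733 atm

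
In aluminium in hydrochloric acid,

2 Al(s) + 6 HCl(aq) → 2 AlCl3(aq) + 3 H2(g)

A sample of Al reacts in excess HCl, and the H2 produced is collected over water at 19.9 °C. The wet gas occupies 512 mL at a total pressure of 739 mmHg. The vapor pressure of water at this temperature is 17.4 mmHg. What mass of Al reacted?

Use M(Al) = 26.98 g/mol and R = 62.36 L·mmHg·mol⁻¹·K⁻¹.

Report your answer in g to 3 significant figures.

0.364 g

P(H2) = 739 − 17.4 = 721.6 mmHg
n(H2) = PV/RT = (721.6 × 0.5120) / (62.36 × 293.05) = 0.02022 mol
n(Al) = (2/3) × 0.02022 = 0.01348 mol
m(Al) = 0.01348 × 26.98 = 0.3637 g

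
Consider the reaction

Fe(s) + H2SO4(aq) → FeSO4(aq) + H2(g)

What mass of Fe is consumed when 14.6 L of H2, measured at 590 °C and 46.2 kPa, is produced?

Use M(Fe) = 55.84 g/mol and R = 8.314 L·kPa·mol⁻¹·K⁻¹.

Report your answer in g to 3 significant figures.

5.25 g

n(H2) = PV/RT = (46.2 × 14.6) / (8.314 × 863.15) = 0.09399 mol
n(Fe) = (1/1) × 0.09399 = 0.09399 mol
m(Fe) = 0.09399 × 55.84 = 5.248 g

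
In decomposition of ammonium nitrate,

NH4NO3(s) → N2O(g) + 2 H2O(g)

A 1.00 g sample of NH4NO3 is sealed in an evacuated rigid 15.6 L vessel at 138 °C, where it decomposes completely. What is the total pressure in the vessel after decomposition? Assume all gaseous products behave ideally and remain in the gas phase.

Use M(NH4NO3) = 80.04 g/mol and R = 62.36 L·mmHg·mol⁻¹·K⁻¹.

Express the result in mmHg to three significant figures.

n(NH4NO3) = 1.00 / 80.04 = 0.01249 mol
n(gas produced) = (3/1) × 0.01249 = 0.03747 mol
P = nRT/V = 0.03747 × 62.36 × 411.15 / 15.6 = 61.58 mmHg

61.6 mmHg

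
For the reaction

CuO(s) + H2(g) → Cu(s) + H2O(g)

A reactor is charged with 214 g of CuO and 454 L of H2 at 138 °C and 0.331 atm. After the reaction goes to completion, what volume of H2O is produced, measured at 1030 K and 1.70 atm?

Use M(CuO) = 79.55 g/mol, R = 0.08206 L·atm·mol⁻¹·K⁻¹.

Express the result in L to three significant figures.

134 L

n(CuO) = 214 / 79.55 = 2.690 mol
n(H2) = PV/RT = (0.331 × 454) / (0.08206 × 411.15) = 4.454 mol
For 2.690 mol CuO, stoichiometry requires (1/1) × 2.690 = 2.690 mol H2; 4.454 mol is available, so CuO is limiting.
n(H2O) = (1/1) × 2.690 = 2.690 mol
V(H2O) = nRT/P = 2.690 × 0.08206 × 1030 / 1.70 = 133.7 L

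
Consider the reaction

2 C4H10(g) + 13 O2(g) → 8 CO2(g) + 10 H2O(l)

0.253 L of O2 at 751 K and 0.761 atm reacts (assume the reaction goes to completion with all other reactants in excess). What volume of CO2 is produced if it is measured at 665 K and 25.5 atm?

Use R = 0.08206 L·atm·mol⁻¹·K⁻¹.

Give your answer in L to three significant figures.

n(O2) = PV/RT = (0.761 × 0.253) / (0.08206 × 751) = 0.003124 mol
n(CO2) = (8/13) × 0.003124 = 0.001922 mol
V = nRT/P = 0.001922 × 0.08206 × 665 / 25.5 = 0.004113 L

0.00411 L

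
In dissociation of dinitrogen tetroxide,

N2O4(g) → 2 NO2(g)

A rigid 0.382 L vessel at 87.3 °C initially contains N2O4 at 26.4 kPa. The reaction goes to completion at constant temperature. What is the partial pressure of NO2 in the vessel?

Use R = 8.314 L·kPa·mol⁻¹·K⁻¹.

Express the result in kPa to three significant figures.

n(N2O4)₀ = PV/RT = (26.4 × 0.382) / (8.314 × 360.45) = 0.003365 mol
n(NO2) = (2/1) × 0.003365 = 0.006730 mol
P(NO2) = nRT/V = 0.006730 × 8.314 × 360.45 / 0.382 = 52.80 kPa

52.8 kPa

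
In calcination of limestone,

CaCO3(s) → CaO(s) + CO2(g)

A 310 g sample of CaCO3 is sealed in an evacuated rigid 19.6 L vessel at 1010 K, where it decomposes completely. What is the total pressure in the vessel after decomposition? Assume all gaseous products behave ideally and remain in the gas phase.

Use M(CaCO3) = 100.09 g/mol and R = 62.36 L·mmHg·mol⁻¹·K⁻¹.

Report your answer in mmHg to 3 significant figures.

n(CaCO3) = 310 / 100.09 = 3.097 mol
n(gas produced) = (1/1) × 3.097 = 3.097 mol
P = nRT/V = 3.097 × 62.36 × 1010 / 19.6 = 9952 mmHg

9950 mmHg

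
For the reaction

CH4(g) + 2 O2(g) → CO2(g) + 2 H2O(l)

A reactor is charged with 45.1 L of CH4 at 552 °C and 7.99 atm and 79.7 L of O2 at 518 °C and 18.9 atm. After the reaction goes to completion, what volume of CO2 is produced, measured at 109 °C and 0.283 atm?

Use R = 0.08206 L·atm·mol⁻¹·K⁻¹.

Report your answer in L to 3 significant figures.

n(CH4) = PV/RT = (7.99 × 45.1) / (0.08206 × 825.15) = 5.322 mol
n(O2) = PV/RT = (18.9 × 79.7) / (0.08206 × 791.15) = 23.20 mol
For 5.322 mol CH4, stoichiometry requires (2/1) × 5.322 = 10.64 mol O2; 23.20 mol is available, so CH4 is limiting.
n(CO2) = (1/1) × 5.322 = 5.322 mol
V(CO2) = nRT/P = 5.322 × 0.08206 × 382.15 / 0.283 = 589.7 L

590 L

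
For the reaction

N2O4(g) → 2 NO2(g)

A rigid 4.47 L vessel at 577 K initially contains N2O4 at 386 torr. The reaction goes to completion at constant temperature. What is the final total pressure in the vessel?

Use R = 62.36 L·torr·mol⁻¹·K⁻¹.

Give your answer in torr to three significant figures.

Since T and V are fixed, P_final/P_initial = n_final/n_initial = 2/1.
P_final = (2/1) × 386 = 772.0 torr

772 torr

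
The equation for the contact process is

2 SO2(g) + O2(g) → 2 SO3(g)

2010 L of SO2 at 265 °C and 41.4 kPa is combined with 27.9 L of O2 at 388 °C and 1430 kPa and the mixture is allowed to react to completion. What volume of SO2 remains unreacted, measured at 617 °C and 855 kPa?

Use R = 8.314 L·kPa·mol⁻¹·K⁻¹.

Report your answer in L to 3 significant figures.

n(SO2) = PV/RT = (41.4 × 2010) / (8.314 × 538.15) = 18.60 mol
n(O2) = PV/RT = (1430 × 27.9) / (8.314 × 661.15) = 7.258 mol
For 18.60 mol SO2, stoichiometry requires (1/2) × 18.60 = 9.300 mol O2; 7.258 mol is available, so O2 is limiting.
n(SO2) consumed = (2/1) × 7.258 = 14.52 mol; remaining = 18.60 − 14.52 = 4.080 mol
V(SO2) = nRT/P = 4.080 × 8.314 × 890.15 / 855 = 35.32 L

35.3 L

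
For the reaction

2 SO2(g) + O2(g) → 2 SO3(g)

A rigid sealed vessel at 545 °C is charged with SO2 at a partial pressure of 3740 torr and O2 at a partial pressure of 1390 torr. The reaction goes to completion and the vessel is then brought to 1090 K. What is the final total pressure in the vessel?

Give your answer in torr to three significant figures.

At constant V, partial pressures at 545 °C are proportional to moles, so apply stoichiometry directly to pressures.
P(O2) required for 3740 torr of SO2 = (1/2) × 3740 = 1870 torr; available 1390 torr, so O2 is limiting.
P(SO2) remaining = 3740 − (2/1) × 1390 = 960.0 torr
P(gaseous products) = (2)/1 × 1390 = 2780 torr
P_total at 545 °C = 960.0 + 2780 = 3740 torr
Scaling to 1090 K: P = 3740 × 1090/818.15 = 4983 torr

4980 torr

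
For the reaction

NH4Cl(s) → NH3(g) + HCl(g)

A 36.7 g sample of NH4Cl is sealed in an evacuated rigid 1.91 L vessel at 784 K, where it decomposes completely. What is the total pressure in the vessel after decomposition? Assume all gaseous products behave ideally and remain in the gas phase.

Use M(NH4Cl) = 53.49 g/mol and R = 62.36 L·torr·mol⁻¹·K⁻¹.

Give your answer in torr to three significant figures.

35100 torr

n(NH4Cl) = 36.7 / 53.49 = 0.6861 mol
n(gas produced) = (2/1) × 0.6861 = 1.372 mol
P = nRT/V = 1.372 × 62.36 × 784 / 1.91 = 35120 torr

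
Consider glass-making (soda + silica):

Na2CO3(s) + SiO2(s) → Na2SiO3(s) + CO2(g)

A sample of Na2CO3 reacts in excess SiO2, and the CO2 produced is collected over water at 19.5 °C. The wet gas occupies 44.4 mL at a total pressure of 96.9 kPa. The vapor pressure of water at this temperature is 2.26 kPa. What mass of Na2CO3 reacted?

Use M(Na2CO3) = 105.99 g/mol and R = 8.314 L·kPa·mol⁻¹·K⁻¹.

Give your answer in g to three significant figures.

P(CO2) = 96.9 − 2.26 = 94.64 kPa
n(CO2) = PV/RT = (94.64 × 0.04440) / (8.314 × 292.65) = 0.001727 mol
n(Na2CO3) = (1/1) × 0.001727 = 0.001727 mol
m(Na2CO3) = 0.001727 × 105.99 = 0.1830 g

0.183 g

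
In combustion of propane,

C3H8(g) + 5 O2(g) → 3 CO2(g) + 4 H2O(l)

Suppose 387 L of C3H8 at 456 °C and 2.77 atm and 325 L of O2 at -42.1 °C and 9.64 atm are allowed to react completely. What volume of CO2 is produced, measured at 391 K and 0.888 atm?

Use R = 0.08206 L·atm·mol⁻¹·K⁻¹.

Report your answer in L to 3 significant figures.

1940 L

n(C3H8) = PV/RT = (2.77 × 387) / (0.08206 × 729.15) = 17.92 mol
n(O2) = PV/RT = (9.64 × 325) / (0.08206 × 231.05) = 165.2 mol
For 17.92 mol C3H8, stoichiometry requires (5/1) × 17.92 = 89.60 mol O2; 165.2 mol is available, so C3H8 is limiting.
n(CO2) = (3/1) × 17.92 = 53.76 mol
V(CO2) = nRT/P = 53.76 × 0.08206 × 391 / 0.888 = 1942 L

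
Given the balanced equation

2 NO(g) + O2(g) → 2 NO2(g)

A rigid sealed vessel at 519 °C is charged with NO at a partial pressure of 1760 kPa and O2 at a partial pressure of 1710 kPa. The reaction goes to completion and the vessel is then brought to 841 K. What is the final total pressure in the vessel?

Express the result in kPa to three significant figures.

With V and T fixed, P_i ∝ n_i, so the mole ratios apply directly to partial pressures at 519 °C.
P(O2) required for 1760 kPa of NO = (1/2) × 1760 = 880.0 kPa; available 1710 kPa, so NO is limiting.
P(O2) remaining = 1710 − (1/2) × 1760 = 830.0 kPa
P(gaseous products) = (2)/2 × 1760 = 1760 kPa
P_total at 519 °C = 830.0 + 1760 = 2590 kPa
Scaling to 841 K: P = 2590 × 841/792.15 = 2750 kPa

2750 kPa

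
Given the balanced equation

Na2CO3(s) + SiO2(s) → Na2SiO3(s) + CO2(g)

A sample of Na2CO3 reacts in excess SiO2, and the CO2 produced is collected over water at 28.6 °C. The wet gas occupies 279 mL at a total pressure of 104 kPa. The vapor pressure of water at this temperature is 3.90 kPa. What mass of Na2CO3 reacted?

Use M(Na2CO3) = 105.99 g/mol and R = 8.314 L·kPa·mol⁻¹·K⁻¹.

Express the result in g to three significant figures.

1.18 g

P(CO2) = 104 − 3.90 = 100.1 kPa
n(CO2) = PV/RT = (100.1 × 0.2790) / (8.314 × 301.75) = 0.01113 mol
n(Na2CO3) = (1/1) × 0.01113 = 0.01113 mol
m(Na2CO3) = 0.01113 × 105.99 = 1.180 g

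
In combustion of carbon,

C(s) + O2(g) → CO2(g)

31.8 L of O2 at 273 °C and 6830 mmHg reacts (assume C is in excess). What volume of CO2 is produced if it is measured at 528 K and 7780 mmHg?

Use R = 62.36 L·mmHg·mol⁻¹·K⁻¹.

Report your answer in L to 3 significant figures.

n(O2) = PV/RT = (6830 × 31.8) / (62.36 × 546.15) = 6.377 mol
n(CO2) = (1/1) × 6.377 = 6.377 mol
V = nRT/P = 6.377 × 62.36 × 528 / 7780 = 26.99 L

27.0 L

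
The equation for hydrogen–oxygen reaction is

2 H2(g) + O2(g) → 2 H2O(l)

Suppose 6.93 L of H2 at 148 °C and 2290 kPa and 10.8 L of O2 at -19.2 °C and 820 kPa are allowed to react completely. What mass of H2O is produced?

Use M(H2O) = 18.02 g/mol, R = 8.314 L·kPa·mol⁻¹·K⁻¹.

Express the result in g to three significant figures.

81.7 g

n(H2) = PV/RT = (2290 × 6.93) / (8.314 × 421.15) = 4.532 mol
n(O2) = PV/RT = (820 × 10.8) / (8.314 × 253.95) = 4.194 mol
For 4.532 mol H2, stoichiometry requires (1/2) × 4.532 = 2.266 mol O2; 4.194 mol is available, so H2 is limiting.
n(H2O) = (2/2) × 4.532 = 4.532 mol
m(H2O) = 4.532 × 18.02 = 81.67 g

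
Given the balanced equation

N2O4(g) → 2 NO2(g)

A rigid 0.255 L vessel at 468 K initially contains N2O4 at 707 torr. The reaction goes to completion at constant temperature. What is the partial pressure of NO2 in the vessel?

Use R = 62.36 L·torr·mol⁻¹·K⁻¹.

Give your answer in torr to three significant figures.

1410 torr

n(N2O4)₀ = PV/RT = (707 × 0.255) / (62.36 × 468) = 0.006177 mol
n(NO2) = (2/1) × 0.006177 = 0.01235 mol
P(NO2) = nRT/V = 0.01235 × 62.36 × 468 / 0.255 = 1413 torr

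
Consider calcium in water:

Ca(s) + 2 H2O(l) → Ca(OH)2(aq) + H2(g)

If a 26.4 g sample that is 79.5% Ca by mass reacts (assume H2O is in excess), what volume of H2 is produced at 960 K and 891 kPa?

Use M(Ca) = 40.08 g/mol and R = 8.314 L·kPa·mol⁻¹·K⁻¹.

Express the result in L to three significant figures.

4.69 L

mass of Ca = 26.4 × 79.5/100 = 20.99 g
n(Ca) = 20.99 / 40.08 = 0.5237 mol
n(H2) = (1/1) × 0.5237 = 0.5237 mol
V = nRT/P = 0.5237 × 8.314 × 960 / 891 = 4.691 L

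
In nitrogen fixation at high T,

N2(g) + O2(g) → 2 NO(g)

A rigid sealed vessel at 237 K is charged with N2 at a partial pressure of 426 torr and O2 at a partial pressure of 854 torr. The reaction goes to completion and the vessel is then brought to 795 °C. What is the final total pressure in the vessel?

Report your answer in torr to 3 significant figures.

With V and T fixed, P_i ∝ n_i, so the mole ratios apply directly to partial pressures at 237 K.
P(O2) required for 426 torr of N2 = (1/1) × 426 = 426.0 torr; available 854 torr, so N2 is limiting.
P(O2) remaining = 854 − (1/1) × 426 = 428.0 torr
P(gaseous products) = (2)/1 × 426 = 852.0 torr
P_total at 237 K = 428.0 + 852.0 = 1280 torr
Scaling to 795 °C: P = 1280 × 1068.15/237 = 5769 torr

5770 torr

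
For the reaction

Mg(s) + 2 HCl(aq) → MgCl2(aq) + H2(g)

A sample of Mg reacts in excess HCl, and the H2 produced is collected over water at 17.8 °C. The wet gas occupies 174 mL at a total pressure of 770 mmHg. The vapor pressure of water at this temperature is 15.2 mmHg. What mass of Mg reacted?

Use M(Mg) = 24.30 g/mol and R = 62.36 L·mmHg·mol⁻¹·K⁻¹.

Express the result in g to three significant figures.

0.176 g

P(H2) = 770 − 15.2 = 754.8 mmHg
n(H2) = PV/RT = (754.8 × 0.1740) / (62.36 × 290.95) = 0.007239 mol
n(Mg) = (1/1) × 0.007239 = 0.007239 mol
m(Mg) = 0.007239 × 24.30 = 0.1759 g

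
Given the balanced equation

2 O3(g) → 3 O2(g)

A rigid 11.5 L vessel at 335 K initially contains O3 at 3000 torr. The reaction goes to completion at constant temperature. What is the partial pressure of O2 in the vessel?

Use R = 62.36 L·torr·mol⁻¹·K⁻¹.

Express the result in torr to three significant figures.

4500 torr

n(O3)₀ = PV/RT = (3000 × 11.5) / (62.36 × 335) = 1.651 mol
n(O2) = (3/2) × 1.651 = 2.477 mol
P(O2) = nRT/V = 2.477 × 62.36 × 335 / 11.5 = 4500 torr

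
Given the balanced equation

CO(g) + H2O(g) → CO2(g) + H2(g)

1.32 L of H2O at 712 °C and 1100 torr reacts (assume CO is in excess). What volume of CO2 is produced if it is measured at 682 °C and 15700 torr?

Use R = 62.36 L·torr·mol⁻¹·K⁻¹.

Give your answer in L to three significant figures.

n(H2O) = PV/RT = (1100 × 1.32) / (62.36 × 985.15) = 0.02364 mol
n(CO2) = (1/1) × 0.02364 = 0.02364 mol
V = nRT/P = 0.02364 × 62.36 × 955.15 / 15700 = 0.08969 L

0.0897 L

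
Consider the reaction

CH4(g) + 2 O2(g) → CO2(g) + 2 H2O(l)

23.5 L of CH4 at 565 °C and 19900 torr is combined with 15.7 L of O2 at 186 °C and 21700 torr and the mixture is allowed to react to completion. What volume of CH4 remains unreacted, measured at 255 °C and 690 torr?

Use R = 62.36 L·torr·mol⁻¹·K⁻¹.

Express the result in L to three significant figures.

n(CH4) = PV/RT = (19900 × 23.5) / (62.36 × 838.15) = 8.947 mol
n(O2) = PV/RT = (21700 × 15.7) / (62.36 × 459.15) = 11.90 mol
For 8.947 mol CH4, stoichiometry requires (2/1) × 8.947 = 17.89 mol O2; 11.90 mol is available, so O2 is limiting.
n(CH4) consumed = (1/2) × 11.90 = 5.950 mol; remaining = 8.947 − 5.950 = 2.997 mol
V(CH4) = nRT/P = 2.997 × 62.36 × 528.15 / 690 = 143.1 L

143 L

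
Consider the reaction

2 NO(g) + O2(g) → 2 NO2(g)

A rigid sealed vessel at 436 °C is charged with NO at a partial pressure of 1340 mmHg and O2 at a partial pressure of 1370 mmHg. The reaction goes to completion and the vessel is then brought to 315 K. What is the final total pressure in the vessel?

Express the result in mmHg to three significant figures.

At constant V, partial pressures at 436 °C are proportional to moles, so apply stoichiometry directly to pressures.
P(O2) required for 1340 mmHg of NO = (1/2) × 1340 = 670.0 mmHg; available 1370 mmHg, so NO is limiting.
P(O2) remaining = 1370 − (1/2) × 1340 = 700.0 mmHg
P(gaseous products) = (2)/2 × 1340 = 1340 mmHg
P_total at 436 °C = 700.0 + 1340 = 2040 mmHg
Scaling to 315 K: P = 2040 × 315/709.15 = 906.2 mmHg

906 mmHg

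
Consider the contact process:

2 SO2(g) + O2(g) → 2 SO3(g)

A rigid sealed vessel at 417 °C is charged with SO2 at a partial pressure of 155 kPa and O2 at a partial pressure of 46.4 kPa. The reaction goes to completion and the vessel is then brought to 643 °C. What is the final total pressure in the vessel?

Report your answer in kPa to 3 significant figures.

206 kPa

With V and T fixed, P_i ∝ n_i, so the mole ratios apply directly to partial pressures at 417 °C.
P(O2) required for 155 kPa of SO2 = (1/2) × 155 = 77.50 kPa; available 46.4 kPa, so O2 is limiting.
P(SO2) remaining = 155 − (2/1) × 46.4 = 62.20 kPa
P(gaseous products) = (2)/1 × 46.4 = 92.80 kPa
P_total at 417 °C = 62.20 + 92.80 = 155.0 kPa
Scaling to 643 °C: P = 155.0 × 916.15/690.15 = 205.8 kPa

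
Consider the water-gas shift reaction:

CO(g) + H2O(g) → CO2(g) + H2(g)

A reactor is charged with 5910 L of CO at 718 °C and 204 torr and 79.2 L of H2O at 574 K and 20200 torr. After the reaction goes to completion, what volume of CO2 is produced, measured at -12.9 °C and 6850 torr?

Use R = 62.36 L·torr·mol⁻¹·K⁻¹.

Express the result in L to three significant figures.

46.2 L

n(CO) = PV/RT = (204 × 5910) / (62.36 × 991.15) = 19.51 mol
n(H2O) = PV/RT = (20200 × 79.2) / (62.36 × 574) = 44.69 mol
For 19.51 mol CO, stoichiometry requires (1/1) × 19.51 = 19.51 mol H2O; 44.69 mol is available, so CO is limiting.
n(CO2) = (1/1) × 19.51 = 19.51 mol
V(CO2) = nRT/P = 19.51 × 62.36 × 260.25 / 6850 = 46.22 L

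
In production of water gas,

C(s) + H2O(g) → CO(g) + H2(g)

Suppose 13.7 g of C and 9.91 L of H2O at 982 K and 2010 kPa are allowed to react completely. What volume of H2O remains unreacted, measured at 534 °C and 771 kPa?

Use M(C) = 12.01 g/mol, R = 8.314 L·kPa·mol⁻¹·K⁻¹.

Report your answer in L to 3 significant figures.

n(C) = 13.7 / 12.01 = 1.141 mol
n(H2O) = PV/RT = (2010 × 9.91) / (8.314 × 982) = 2.440 mol
For 1.141 mol C, stoichiometry requires (1/1) × 1.141 = 1.141 mol H2O; 2.440 mol is available, so C is limiting.
n(H2O) consumed = (1/1) × 1.141 = 1.141 mol; remaining = 2.440 − 1.141 = 1.299 mol
V(H2O) = nRT/P = 1.299 × 8.314 × 807.15 / 771 = 11.31 L

11.3 L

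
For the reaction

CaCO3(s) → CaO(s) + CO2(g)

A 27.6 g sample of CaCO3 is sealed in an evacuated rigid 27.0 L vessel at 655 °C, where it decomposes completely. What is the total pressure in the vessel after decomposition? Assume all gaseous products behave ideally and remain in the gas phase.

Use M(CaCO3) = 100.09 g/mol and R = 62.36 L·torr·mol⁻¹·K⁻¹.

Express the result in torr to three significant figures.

n(CaCO3) = 27.6 / 100.09 = 0.2758 mol
n(gas produced) = (1/1) × 0.2758 = 0.2758 mol
P = nRT/V = 0.2758 × 62.36 × 928.15 / 27.0 = 591.2 torr

591 torr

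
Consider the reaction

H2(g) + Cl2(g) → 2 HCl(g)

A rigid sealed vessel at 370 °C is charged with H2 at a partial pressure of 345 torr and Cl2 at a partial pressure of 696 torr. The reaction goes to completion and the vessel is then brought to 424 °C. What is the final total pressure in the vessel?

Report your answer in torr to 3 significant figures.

At constant V, partial pressures at 370 °C are proportional to moles, so apply stoichiometry directly to pressures.
P(Cl2) required for 345 torr of H2 = (1/1) × 345 = 345.0 torr; available 696 torr, so H2 is limiting.
P(Cl2) remaining = 696 − (1/1) × 345 = 351.0 torr
P(gaseous products) = (2)/1 × 345 = 690.0 torr
P_total at 370 °C = 351.0 + 690.0 = 1041 torr
Scaling to 424 °C: P = 1041 × 697.15/643.15 = 1128 torr

1130 torr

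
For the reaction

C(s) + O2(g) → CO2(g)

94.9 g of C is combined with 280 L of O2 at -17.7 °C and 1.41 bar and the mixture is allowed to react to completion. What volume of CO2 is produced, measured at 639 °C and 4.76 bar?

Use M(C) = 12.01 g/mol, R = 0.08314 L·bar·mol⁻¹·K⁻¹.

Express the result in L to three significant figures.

n(C) = 94.9 / 12.01 = 7.902 mol
n(O2) = PV/RT = (1.41 × 280) / (0.08314 × 255.45) = 18.59 mol
For 7.902 mol C, stoichiometry requires (1/1) × 7.902 = 7.902 mol O2; 18.59 mol is available, so C is limiting.
n(CO2) = (1/1) × 7.902 = 7.902 mol
V(CO2) = nRT/P = 7.902 × 0.08314 × 912.15 / 4.76 = 125.9 L

126 L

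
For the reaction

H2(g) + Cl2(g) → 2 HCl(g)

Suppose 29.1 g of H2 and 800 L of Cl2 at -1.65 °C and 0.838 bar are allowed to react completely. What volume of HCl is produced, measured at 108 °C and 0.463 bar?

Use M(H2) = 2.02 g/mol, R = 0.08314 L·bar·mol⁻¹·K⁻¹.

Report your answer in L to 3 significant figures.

n(H2) = 29.1 / 2.02 = 14.41 mol
n(Cl2) = PV/RT = (0.838 × 800) / (0.08314 × 271.5) = 29.70 mol
For 14.41 mol H2, stoichiometry requires (1/1) × 14.41 = 14.41 mol Cl2; 29.70 mol is available, so H2 is limiting.
n(HCl) = (2/1) × 14.41 = 28.82 mol
V(HCl) = nRT/P = 28.82 × 0.08314 × 381.15 / 0.463 = 1973 L

1970 L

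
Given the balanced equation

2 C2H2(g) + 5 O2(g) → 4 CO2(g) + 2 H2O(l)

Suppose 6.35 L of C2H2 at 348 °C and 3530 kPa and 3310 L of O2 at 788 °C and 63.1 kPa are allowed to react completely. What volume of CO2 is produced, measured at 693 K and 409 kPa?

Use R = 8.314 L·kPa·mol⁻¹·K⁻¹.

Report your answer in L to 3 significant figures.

122 L

n(C2H2) = PV/RT = (3530 × 6.35) / (8.314 × 621.15) = 4.341 mol
n(O2) = PV/RT = (63.1 × 3310) / (8.314 × 1061.15) = 23.67 mol
For 4.341 mol C2H2, stoichiometry requires (5/2) × 4.341 = 10.85 mol O2; 23.67 mol is available, so C2H2 is limiting.
n(CO2) = (4/2) × 4.341 = 8.682 mol
V(CO2) = nRT/P = 8.682 × 8.314 × 693 / 409 = 122.3 L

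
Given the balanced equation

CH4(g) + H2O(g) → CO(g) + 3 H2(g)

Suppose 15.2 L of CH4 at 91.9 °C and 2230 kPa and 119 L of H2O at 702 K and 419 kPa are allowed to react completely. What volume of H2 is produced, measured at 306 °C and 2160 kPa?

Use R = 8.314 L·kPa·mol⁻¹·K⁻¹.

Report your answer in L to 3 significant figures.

n(CH4) = PV/RT = (2230 × 15.2) / (8.314 × 365.05) = 11.17 mol
n(H2O) = PV/RT = (419 × 119) / (8.314 × 702) = 8.543 mol
For 11.17 mol CH4, stoichiometry requires (1/1) × 11.17 = 11.17 mol H2O; 8.543 mol is available, so H2O is limiting.
n(H2) = (3/1) × 8.543 = 25.63 mol
V(H2) = nRT/P = 25.63 × 8.314 × 579.15 / 2160 = 57.13 L

57.1 L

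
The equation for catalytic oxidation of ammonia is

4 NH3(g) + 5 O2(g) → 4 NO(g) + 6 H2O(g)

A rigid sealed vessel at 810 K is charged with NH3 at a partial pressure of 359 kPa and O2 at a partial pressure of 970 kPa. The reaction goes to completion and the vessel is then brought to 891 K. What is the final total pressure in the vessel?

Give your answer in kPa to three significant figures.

1560 kPa

Because the vessel is rigid and T is held at 810 K, work the stoichiometry in partial pressures (P_i = n_iRT/V).
P(O2) required for 359 kPa of NH3 = (5/4) × 359 = 448.8 kPa; available 970 kPa, so NH3 is limiting.
P(O2) remaining = 970 − (5/4) × 359 = 521.2 kPa
P(gaseous products) = (4+6)/4 × 359 = 897.5 kPa
P_total at 810 K = 521.2 + 897.5 = 1419 kPa
Scaling to 891 K: P = 1419 × 891/810 = 1561 kPa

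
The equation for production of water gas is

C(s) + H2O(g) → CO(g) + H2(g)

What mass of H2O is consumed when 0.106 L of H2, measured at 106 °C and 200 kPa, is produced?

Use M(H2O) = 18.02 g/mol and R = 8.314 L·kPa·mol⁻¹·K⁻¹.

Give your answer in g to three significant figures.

n(H2) = PV/RT = (200 × 0.106) / (8.314 × 379.15) = 0.006725 mol
n(H2O) = (1/1) × 0.006725 = 0.006725 mol
m(H2O) = 0.006725 × 18.02 = 0.1212 g

0.121 g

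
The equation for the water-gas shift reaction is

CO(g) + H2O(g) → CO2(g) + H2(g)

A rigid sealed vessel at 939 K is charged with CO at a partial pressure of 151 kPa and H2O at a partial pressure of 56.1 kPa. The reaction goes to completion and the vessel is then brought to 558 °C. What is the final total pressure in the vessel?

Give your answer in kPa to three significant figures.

183 kPa

At constant V, partial pressures at 939 K are proportional to moles, so apply stoichiometry directly to pressures.
P(H2O) required for 151 kPa of CO = (1/1) × 151 = 151.0 kPa; available 56.1 kPa, so H2O is limiting.
P(CO) remaining = 151 − (1/1) × 56.1 = 94.90 kPa
P(gaseous products) = (1+1)/1 × 56.1 = 112.2 kPa
P_total at 939 K = 94.90 + 112.2 = 207.1 kPa
Scaling to 558 °C: P = 207.1 × 831.15/939 = 183.3 kPa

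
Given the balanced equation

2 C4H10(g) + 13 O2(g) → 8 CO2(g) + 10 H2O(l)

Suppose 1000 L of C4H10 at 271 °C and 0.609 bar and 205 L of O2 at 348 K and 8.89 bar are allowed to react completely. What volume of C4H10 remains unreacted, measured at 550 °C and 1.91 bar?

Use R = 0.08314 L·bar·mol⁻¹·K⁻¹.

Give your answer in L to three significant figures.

135 L

n(C4H10) = PV/RT = (0.609 × 1000) / (0.08314 × 544.15) = 13.46 mol
n(O2) = PV/RT = (8.89 × 205) / (0.08314 × 348) = 62.99 mol
For 13.46 mol C4H10, stoichiometry requires (13/2) × 13.46 = 87.49 mol O2; 62.99 mol is available, so O2 is limiting.
n(C4H10) consumed = (2/13) × 62.99 = 9.691 mol; remaining = 13.46 − 9.691 = 3.769 mol
V(C4H10) = nRT/P = 3.769 × 0.08314 × 823.15 / 1.91 = 135.0 L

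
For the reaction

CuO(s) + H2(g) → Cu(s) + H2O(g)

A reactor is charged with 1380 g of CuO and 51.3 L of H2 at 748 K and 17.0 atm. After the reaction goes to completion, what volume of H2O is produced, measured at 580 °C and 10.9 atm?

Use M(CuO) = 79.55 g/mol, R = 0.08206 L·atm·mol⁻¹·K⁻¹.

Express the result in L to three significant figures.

91.3 L

n(CuO) = 1380 / 79.55 = 17.35 mol
n(H2) = PV/RT = (17.0 × 51.3) / (0.08206 × 748) = 14.21 mol
For 17.35 mol CuO, stoichiometry requires (1/1) × 17.35 = 17.35 mol H2; 14.21 mol is available, so H2 is limiting.
n(H2O) = (1/1) × 14.21 = 14.21 mol
V(H2O) = nRT/P = 14.21 × 0.08206 × 853.15 / 10.9 = 91.27 L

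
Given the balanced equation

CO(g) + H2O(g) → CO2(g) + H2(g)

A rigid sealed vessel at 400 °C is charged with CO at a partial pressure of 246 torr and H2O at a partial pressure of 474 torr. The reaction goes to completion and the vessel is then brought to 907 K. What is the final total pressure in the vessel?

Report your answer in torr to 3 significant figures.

970 torr

Because the vessel is rigid and T is held at 400 °C, work the stoichiometry in partial pressures (P_i = n_iRT/V).
P(H2O) required for 246 torr of CO = (1/1) × 246 = 246.0 torr; available 474 torr, so CO is limiting.
P(H2O) remaining = 474 − (1/1) × 246 = 228.0 torr
P(gaseous products) = (1+1)/1 × 246 = 492.0 torr
P_total at 400 °C = 228.0 + 492.0 = 720.0 torr
Scaling to 907 K: P = 720.0 × 907/673.15 = 970.1 torr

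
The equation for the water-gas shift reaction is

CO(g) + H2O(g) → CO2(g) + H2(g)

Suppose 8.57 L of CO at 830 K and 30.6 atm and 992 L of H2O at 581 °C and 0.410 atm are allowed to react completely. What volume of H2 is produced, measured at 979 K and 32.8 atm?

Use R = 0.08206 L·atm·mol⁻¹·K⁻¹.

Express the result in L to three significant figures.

n(CO) = PV/RT = (30.6 × 8.57) / (0.08206 × 830) = 3.850 mol
n(H2O) = PV/RT = (0.410 × 992) / (0.08206 × 854.15) = 5.803 mol
For 3.850 mol CO, stoichiometry requires (1/1) × 3.850 = 3.850 mol H2O; 5.803 mol is available, so CO is limiting.
n(H2) = (1/1) × 3.850 = 3.850 mol
V(H2) = nRT/P = 3.850 × 0.08206 × 979 / 32.8 = 9.430 L

9.43 L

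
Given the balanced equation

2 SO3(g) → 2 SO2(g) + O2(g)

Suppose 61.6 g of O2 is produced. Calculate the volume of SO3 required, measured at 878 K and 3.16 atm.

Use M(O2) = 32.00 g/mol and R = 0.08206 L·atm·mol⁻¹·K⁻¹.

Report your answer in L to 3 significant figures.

n(O2) = 61.60 / 32.00 = 1.925 mol
n(SO3) = (2/1) × 1.925 = 3.850 mol
V = nRT/P = 3.850 × 0.08206 × 878 / 3.16 = 87.78 L

87.8 L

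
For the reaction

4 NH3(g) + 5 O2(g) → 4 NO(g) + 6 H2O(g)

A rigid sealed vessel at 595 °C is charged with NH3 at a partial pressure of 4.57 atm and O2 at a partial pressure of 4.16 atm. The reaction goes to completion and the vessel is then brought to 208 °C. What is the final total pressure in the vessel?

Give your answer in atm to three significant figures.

Because the vessel is rigid and T is held at 595 °C, work the stoichiometry in partial pressures (P_i = n_iRT/V).
P(O2) required for 4.57 atm of NH3 = (5/4) × 4.57 = 5.713 atm; available 4.16 atm, so O2 is limiting.
P(NH3) remaining = 4.57 − (4/5) × 4.16 = 1.242 atm
P(gaseous products) = (4+6)/5 × 4.16 = 8.320 atm
P_total at 595 °C = 1.242 + 8.320 = 9.562 atm
Scaling to 208 °C: P = 9.562 × 481.15/868.15 = 5.299 atm

5.30 atm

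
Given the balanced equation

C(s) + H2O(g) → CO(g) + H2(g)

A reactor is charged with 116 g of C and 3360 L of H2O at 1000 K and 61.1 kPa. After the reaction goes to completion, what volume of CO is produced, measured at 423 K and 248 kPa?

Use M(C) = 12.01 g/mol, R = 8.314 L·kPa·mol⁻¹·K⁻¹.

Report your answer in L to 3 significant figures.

137 L

n(C) = 116 / 12.01 = 9.659 mol
n(H2O) = PV/RT = (61.1 × 3360) / (8.314 × 1000) = 24.69 mol
For 9.659 mol C, stoichiometry requires (1/1) × 9.659 = 9.659 mol H2O; 24.69 mol is available, so C is limiting.
n(CO) = (1/1) × 9.659 = 9.659 mol
V(CO) = nRT/P = 9.659 × 8.314 × 423 / 248 = 137.0 L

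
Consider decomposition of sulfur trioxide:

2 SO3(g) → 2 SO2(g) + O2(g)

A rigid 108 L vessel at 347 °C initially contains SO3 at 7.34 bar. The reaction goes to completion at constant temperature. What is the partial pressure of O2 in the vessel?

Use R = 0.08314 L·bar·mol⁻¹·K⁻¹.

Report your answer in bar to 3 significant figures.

n(SO3)₀ = PV/RT = (7.34 × 108) / (0.08314 × 620.15) = 15.37 mol
n(O2) = (1/2) × 15.37 = 7.685 mol
P(O2) = nRT/V = 7.685 × 0.08314 × 620.15 / 108 = 3.669 bar

3.67 bar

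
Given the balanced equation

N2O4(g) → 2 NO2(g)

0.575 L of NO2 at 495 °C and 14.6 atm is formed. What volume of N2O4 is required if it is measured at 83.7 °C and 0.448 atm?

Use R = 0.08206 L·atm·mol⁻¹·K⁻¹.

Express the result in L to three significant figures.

4.35 L

n(NO2) = PV/RT = (14.6 × 0.575) / (0.08206 × 768.15) = 0.1332 mol
n(N2O4) = (1/2) × 0.1332 = 0.06660 mol
V = nRT/P = 0.06660 × 0.08206 × 356.85 / 0.448 = 4.353 L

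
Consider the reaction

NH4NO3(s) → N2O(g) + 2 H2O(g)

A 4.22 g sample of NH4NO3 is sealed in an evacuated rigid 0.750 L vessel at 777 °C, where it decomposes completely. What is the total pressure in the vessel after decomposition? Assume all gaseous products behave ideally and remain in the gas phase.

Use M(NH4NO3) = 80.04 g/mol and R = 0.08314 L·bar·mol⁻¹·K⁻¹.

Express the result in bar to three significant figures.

18.4 bar

n(NH4NO3) = 4.22 / 80.04 = 0.05272 mol
n(gas produced) = (3/1) × 0.05272 = 0.1582 mol
P = nRT/V = 0.1582 × 0.08314 × 1050.15 / 0.750 = 18.42 bar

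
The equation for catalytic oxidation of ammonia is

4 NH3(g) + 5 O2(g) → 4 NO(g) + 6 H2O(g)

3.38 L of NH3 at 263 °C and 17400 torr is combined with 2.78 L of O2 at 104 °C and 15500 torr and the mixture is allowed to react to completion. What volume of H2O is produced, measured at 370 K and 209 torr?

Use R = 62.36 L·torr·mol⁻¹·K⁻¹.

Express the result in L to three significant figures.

n(NH3) = PV/RT = (17400 × 3.38) / (62.36 × 536.15) = 1.759 mol
n(O2) = PV/RT = (15500 × 2.78) / (62.36 × 377.15) = 1.832 mol
For 1.759 mol NH3, stoichiometry requires (5/4) × 1.759 = 2.199 mol O2; 1.832 mol is available, so O2 is limiting.
n(H2O) = (6/5) × 1.832 = 2.198 mol
V(H2O) = nRT/P = 2.198 × 62.36 × 370 / 209 = 242.7 L

243 L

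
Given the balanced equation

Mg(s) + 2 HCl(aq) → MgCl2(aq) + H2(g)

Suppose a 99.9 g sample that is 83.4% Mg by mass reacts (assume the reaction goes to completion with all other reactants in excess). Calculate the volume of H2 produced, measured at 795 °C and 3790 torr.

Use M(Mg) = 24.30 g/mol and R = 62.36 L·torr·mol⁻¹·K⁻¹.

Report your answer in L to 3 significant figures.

mass of Mg = 99.9 × 83.4/100 = 83.32 g
n(Mg) = 83.32 / 24.30 = 3.429 mol
n(H2) = (1/1) × 3.429 = 3.429 mol
V = nRT/P = 3.429 × 62.36 × 1068.15 / 3790 = 60.27 L

60.3 L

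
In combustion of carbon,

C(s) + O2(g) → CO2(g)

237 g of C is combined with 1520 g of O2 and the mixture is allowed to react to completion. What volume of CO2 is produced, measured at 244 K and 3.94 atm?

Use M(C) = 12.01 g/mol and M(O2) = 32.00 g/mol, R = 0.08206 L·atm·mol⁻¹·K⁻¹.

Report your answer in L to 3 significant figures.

n(C) = 237 / 12.01 = 19.73 mol
n(O2) = 1520 / 32.00 = 47.50 mol
For 19.73 mol C, stoichiometry requires (1/1) × 19.73 = 19.73 mol O2; 47.50 mol is available, so C is limiting.
n(CO2) = (1/1) × 19.73 = 19.73 mol
V(CO2) = nRT/P = 19.73 × 0.08206 × 244 / 3.94 = 100.3 L

100 L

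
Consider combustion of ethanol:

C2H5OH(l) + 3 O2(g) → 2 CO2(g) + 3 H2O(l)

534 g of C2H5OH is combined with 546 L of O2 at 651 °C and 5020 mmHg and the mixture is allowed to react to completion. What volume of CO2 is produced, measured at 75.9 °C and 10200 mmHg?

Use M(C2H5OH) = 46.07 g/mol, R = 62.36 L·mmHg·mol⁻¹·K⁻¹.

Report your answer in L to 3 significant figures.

n(C2H5OH) = 534 / 46.07 = 11.59 mol
n(O2) = PV/RT = (5020 × 546) / (62.36 × 924.15) = 47.56 mol
For 11.59 mol C2H5OH, stoichiometry requires (3/1) × 11.59 = 34.77 mol O2; 47.56 mol is available, so C2H5OH is limiting.
n(CO2) = (2/1) × 11.59 = 23.18 mol
V(CO2) = nRT/P = 23.18 × 62.36 × 349.05 / 10200 = 49.47 L

49.5 L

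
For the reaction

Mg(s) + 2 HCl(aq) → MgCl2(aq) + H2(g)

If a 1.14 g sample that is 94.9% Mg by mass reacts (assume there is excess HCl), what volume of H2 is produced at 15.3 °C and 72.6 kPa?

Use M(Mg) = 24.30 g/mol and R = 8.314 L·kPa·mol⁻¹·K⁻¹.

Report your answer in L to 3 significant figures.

1.47 L

mass of Mg = 1.14 × 94.9/100 = 1.082 g
n(Mg) = 1.082 / 24.30 = 0.04453 mol
n(H2) = (1/1) × 0.04453 = 0.04453 mol
V = nRT/P = 0.04453 × 8.314 × 288.45 / 72.6 = 1.471 L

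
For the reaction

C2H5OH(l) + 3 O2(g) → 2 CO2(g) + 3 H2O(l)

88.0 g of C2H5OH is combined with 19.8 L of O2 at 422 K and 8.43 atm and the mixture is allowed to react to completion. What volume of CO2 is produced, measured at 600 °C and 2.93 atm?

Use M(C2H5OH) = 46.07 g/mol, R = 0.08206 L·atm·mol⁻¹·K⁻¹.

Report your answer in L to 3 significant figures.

n(C2H5OH) = 88.0 / 46.07 = 1.910 mol
n(O2) = PV/RT = (8.43 × 19.8) / (0.08206 × 422) = 4.820 mol
For 1.910 mol C2H5OH, stoichiometry requires (3/1) × 1.910 = 5.730 mol O2; 4.820 mol is available, so O2 is limiting.
n(CO2) = (2/3) × 4.820 = 3.213 mol
V(CO2) = nRT/P = 3.213 × 0.08206 × 873.15 / 2.93 = 78.57 L

78.6 L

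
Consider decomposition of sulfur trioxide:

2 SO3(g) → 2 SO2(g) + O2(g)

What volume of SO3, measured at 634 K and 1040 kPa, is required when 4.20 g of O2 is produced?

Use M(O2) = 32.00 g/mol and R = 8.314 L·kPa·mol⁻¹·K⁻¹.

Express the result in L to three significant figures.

n(O2) = 4.200 / 32.00 = 0.1313 mol
n(SO3) = (2/1) × 0.1313 = 0.2626 mol
V = nRT/P = 0.2626 × 8.314 × 634 / 1040 = 1.331 L

1.33 L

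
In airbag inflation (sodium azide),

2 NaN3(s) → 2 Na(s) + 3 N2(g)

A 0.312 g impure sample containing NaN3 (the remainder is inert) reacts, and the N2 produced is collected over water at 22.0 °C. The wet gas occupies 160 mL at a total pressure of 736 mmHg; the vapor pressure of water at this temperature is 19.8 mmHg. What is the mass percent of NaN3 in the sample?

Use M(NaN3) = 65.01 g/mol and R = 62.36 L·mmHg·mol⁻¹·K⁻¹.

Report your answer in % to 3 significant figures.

86.5 %

P(N2) = 736 − 19.8 = 716.2 mmHg
n(N2) = PV/RT = (716.2 × 0.1600) / (62.36 × 295.15) = 0.006226 mol
n(NaN3) = (2/3) × 0.006226 = 0.004151 mol
m(NaN3) = 0.004151 × 65.01 = 0.2699 g
%NaN3 = 0.2699 / 0.312 × 100 = 86.51%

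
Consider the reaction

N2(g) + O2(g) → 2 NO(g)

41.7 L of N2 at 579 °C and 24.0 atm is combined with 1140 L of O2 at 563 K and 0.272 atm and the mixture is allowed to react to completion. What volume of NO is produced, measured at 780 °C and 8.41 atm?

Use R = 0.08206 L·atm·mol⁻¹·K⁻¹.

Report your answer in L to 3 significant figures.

n(N2) = PV/RT = (24.0 × 41.7) / (0.08206 × 852.15) = 14.31 mol
n(O2) = PV/RT = (0.272 × 1140) / (0.08206 × 563) = 6.712 mol
For 14.31 mol N2, stoichiometry requires (1/1) × 14.31 = 14.31 mol O2; 6.712 mol is available, so O2 is limiting.
n(NO) = (2/1) × 6.712 = 13.42 mol
V(NO) = nRT/P = 13.42 × 0.08206 × 1053.15 / 8.41 = 137.9 L

138 L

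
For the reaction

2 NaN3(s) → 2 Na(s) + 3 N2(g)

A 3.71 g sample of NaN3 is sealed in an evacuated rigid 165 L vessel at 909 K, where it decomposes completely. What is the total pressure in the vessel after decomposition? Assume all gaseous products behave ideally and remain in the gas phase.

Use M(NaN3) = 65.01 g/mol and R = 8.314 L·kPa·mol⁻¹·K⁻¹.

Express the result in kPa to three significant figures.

3.92 kPa

n(NaN3) = 3.71 / 65.01 = 0.05707 mol
n(gas produced) = (3/2) × 0.05707 = 0.08561 mol
P = nRT/V = 0.08561 × 8.314 × 909 / 165 = 3.921 kPa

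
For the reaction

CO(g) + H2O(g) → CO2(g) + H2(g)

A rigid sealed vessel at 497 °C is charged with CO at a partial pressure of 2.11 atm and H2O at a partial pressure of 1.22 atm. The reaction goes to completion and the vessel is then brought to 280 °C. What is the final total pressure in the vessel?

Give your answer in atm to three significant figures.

2.39 atm

With V and T fixed, P_i ∝ n_i, so the mole ratios apply directly to partial pressures at 497 °C.
P(H2O) required for 2.11 atm of CO = (1/1) × 2.11 = 2.110 atm; available 1.22 atm, so H2O is limiting.
P(CO) remaining = 2.11 − (1/1) × 1.22 = 0.8900 atm
P(gaseous products) = (1+1)/1 × 1.22 = 2.440 atm
P_total at 497 °C = 0.8900 + 2.440 = 3.330 atm
Scaling to 280 °C: P = 3.330 × 553.15/770.15 = 2.392 atm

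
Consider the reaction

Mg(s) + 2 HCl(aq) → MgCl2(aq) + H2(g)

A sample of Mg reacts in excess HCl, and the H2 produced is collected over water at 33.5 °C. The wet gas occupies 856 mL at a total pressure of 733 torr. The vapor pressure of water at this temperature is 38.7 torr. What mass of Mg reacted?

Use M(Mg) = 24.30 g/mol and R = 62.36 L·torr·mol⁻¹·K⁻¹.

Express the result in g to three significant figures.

P(H2) = 733 − 38.7 = 694.3 torr
n(H2) = PV/RT = (694.3 × 0.8560) / (62.36 × 306.65) = 0.03108 mol
n(Mg) = (1/1) × 0.03108 = 0.03108 mol
m(Mg) = 0.03108 × 24.30 = 0.7552 g

0.755 g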